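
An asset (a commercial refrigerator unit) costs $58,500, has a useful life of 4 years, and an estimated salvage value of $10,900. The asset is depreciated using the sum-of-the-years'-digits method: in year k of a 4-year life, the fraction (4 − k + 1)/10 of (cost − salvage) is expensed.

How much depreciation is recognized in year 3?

Depreciable base = $58,500 − $10,900 = $47,600.
Sum of the years' digits = 4+3+2+1 = 10.
Year 1: $47,600 × 4/10 = $19,040. Book value $39,460.
Year 2: $47,600 × 3/10 = $14,280. Book value $25,180.
Year 3: $47,600 × 2/10 = $9,520. Book value $15,660.

$9,520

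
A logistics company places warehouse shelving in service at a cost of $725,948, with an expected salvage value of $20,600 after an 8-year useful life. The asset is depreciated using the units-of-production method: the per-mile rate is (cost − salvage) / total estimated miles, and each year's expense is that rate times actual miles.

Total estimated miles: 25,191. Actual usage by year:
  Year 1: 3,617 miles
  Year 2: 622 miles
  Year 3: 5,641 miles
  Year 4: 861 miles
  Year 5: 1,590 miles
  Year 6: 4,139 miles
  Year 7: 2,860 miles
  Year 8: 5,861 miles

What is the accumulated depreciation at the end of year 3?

Depreciable base = $725,948 − $20,600 = $705,348.
Rate = $705,348 / 25,191 miles = $28 per mile.
Year 1: 3,617 × $28 = $101,276. Book value $624,672.
Year 2: 622 × $28 = $17,416. Book value $607,256.
Year 3: 5,641 × $28 = $157,948. Book value $449,308.
Accumulated through year 3 = $725,948 − $449,308 = $276,640.

$276,640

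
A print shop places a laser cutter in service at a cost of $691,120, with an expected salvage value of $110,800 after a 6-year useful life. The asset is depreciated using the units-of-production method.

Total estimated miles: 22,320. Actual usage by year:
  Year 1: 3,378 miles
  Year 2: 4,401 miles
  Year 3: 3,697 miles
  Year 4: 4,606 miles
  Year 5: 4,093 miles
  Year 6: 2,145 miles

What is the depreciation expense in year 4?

Depreciable base = $691,120 − $110,800 = $580,320.
Rate = $580,320 / 22,320 miles = $26 per mile.
Year 1: 3,378 × $26 = $87,828. Book value $603,292.
Year 2: 4,401 × $26 = $114,426. Book value $488,866.
Year 3: 3,697 × $26 = $96,122. Book value $392,744.
Year 4: 4,606 × $26 = $119,756. Book value $272,988.

$119,756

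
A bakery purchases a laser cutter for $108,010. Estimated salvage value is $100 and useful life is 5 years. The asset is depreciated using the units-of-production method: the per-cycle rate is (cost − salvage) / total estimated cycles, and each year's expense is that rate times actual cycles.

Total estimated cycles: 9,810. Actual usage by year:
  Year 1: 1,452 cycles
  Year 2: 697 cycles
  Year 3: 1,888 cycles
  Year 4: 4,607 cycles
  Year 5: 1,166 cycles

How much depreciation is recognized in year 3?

Depreciable base = $108,010 − $100 = $107,910.
Rate = $107,910 / 9,810 cycles = $11 per cycle.
Year 1: 1,452 × $11 = $15,972. Book value $92,038.
Year 2: 697 × $11 = $7,667. Book value $84,371.
Year 3: 1,888 × $11 = $20,768. Book value $63,603.

$20,768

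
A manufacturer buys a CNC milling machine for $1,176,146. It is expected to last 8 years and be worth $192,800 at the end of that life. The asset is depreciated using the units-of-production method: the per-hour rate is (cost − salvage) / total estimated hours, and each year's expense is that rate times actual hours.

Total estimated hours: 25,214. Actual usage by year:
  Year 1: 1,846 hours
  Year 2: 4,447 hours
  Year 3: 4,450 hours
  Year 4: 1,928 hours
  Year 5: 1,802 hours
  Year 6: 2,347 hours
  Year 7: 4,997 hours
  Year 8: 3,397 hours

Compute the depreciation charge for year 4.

Depreciable base = $1,176,146 − $192,800 = $983,346.
Rate = $983,346 / 25,214 hours = $39 per hour.
Year 1: 1,846 × $39 = $71,994. Book value $1,104,152.
Year 2: 4,447 × $39 = $173,433. Book value $930,719.
Year 3: 4,450 × $39 = $173,550. Book value $757,169.
Year 4: 1,928 × $39 = $75,192. Book value $681,977.

$75,192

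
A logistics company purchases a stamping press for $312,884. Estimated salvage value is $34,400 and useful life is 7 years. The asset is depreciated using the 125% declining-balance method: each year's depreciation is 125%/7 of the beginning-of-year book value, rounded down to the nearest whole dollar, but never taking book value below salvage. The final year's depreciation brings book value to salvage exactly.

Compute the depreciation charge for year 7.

$61,719

Depreciable base = $312,884 − $34,400 = $278,484.
Year 1: ⌊$312,884 × 125%/7⌋ = $55,872. Book value $257,012.
Year 2: ⌊$257,012 × 125%/7⌋ = $45,895. Book value $211,117.
Year 3: ⌊$211,117 × 125%/7⌋ = $37,699. Book value $173,418.
Year 4: ⌊$173,418 × 125%/7⌋ = $30,967. Book value $142,451.
Year 5: ⌊$142,451 × 125%/7⌋ = $25,437. Book value $117,014.
Year 6: ⌊$117,014 × 125%/7⌋ = $20,895. Book value $96,119.
Year 7 (final): $96,119 − $34,400 = $61,719. Book value $34,400.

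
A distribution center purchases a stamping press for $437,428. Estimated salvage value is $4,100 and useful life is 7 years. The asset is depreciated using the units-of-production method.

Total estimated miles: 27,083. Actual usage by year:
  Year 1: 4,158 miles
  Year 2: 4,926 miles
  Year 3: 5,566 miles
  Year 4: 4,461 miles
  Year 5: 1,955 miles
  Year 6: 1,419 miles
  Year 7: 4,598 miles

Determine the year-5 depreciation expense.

Depreciable base = $437,428 − $4,100 = $433,328.
Rate = $433,328 / 27,083 miles = $16 per mile.
Year 1: 4,158 × $16 = $66,528. Book value $370,900.
Year 2: 4,926 × $16 = $78,816. Book value $292,084.
Year 3: 5,566 × $16 = $89,056. Book value $203,028.
Year 4: 4,461 × $16 = $71,376. Book value $131,652.
Year 5: 1,955 × $16 = $31,280. Book value $100,372.

$31,280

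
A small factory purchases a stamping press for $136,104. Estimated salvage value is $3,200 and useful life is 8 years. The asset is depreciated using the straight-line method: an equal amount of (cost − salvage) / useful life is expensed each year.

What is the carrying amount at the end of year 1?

$119,491

Depreciable base = $136,104 − $3,200 = $132,904.
Annual expense = $132,904 / 8 = $16,613.
End of year 1: book value $119,491.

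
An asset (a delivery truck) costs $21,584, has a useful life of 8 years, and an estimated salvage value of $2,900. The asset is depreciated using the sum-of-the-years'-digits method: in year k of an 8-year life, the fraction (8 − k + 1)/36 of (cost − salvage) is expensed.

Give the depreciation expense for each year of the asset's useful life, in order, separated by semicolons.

Depreciable base = $21,584 − $2,900 = $18,684.
Sum of the years' digits = 8+7+6+5+4+3+2+1 = 36.
Year 1: $18,684 × 8/36 = $4,152. Book value $17,432.
Year 2: $18,684 × 7/36 = $3,633. Book value $13,799.
Year 3: $18,684 × 6/36 = $3,114. Book value $10,685.
Year 4: $18,684 × 5/36 = $2,595. Book value $8,090.
Year 5: $18,684 × 4/36 = $2,076. Book value $6,014.
Year 6: $18,684 × 3/36 = $1,557. Book value $4,457.
Year 7: $18,684 × 2/36 = $1,038. Book value $3,419.
Year 8: $18,684 × 1/36 = $519. Book value $2,900.

$4,152; $3,633; $3,114; $2,595; $2,076; $1,557; $1,038; $519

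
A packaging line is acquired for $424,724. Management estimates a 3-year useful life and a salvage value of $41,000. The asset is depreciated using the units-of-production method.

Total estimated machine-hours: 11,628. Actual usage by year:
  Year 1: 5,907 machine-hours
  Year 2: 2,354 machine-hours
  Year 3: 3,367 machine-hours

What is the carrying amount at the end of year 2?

Depreciable base = $424,724 − $41,000 = $383,724.
Rate = $383,724 / 11,628 machine-hours = $33 per machine-hour.
Year 1: 5,907 × $33 = $194,931. Book value $229,793.
Year 2: 2,354 × $33 = $77,682. Book value $152,111.

$152,111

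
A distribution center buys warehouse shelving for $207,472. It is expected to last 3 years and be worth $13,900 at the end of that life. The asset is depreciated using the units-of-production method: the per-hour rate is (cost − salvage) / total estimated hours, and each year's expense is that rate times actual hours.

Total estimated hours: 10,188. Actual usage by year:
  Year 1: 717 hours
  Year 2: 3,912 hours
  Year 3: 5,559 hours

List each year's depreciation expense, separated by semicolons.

Depreciable base = $207,472 − $13,900 = $193,572.
Rate = $193,572 / 10,188 hours = $19 per hour.
Year 1: 717 × $19 = $13,623. Book value $193,849.
Year 2: 3,912 × $19 = $74,328. Book value $119,521.
Year 3: 5,559 × $19 = $105,621. Book value $13,900.

$13,623; $74,328; $105,621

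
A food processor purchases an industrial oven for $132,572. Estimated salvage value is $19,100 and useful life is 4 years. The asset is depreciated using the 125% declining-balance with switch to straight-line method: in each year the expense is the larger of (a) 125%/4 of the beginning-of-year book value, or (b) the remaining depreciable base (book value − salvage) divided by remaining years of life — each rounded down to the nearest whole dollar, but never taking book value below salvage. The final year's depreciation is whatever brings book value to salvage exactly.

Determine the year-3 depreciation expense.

Depreciable base = $132,572 − $19,100 = $113,472.
Year 1: DB = ⌊$132,572 × 125%/4⌋ = $41,428; SL = ⌊$113,472/4⌋ = $28,368 → take DB $41,428. Book value $91,144.
Year 2: DB = ⌊$91,144 × 125%/4⌋ = $28,482; SL = ⌊$72,044/3⌋ = $24,014 → take DB $28,482. Book value $62,662.
Year 3: DB = ⌊$62,662 × 125%/4⌋ = $19,581; SL = ⌊$43,562/2⌋ = $21,781 → take SL $21,781. Book value $40,881.

$21,781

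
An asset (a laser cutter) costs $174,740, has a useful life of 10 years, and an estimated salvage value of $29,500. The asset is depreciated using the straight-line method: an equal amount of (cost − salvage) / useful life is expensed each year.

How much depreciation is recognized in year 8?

$14,524

Depreciable base = $174,740 − $29,500 = $145,240.
Annual expense = $145,240 / 10 = $14,524.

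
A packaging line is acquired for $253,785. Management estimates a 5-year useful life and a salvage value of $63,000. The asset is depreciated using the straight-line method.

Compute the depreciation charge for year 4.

Depreciable base = $253,785 − $63,000 = $190,785.
Annual expense = $190,785 / 5 = $38,157.

$38,157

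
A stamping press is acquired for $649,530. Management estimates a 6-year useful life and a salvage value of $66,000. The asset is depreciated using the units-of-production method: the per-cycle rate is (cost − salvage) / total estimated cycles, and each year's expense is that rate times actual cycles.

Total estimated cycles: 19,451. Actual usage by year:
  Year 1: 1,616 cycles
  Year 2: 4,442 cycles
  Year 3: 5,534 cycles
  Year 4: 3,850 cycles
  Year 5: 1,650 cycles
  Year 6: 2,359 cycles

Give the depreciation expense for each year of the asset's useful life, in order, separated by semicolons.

$48,480; $133,260; $166,020; $115,500; $49,500; $70,770

Depreciable base = $649,530 − $66,000 = $583,530.
Rate = $583,530 / 19,451 cycles = $30 per cycle.
Year 1: 1,616 × $30 = $48,480. Book value $601,050.
Year 2: 4,442 × $30 = $133,260. Book value $467,790.
Year 3: 5,534 × $30 = $166,020. Book value $301,770.
Year 4: 3,850 × $30 = $115,500. Book value $186,270.
Year 5: 1,650 × $30 = $49,500. Book value $136,770.
Year 6: 2,359 × $30 = $70,770. Book value $66,000.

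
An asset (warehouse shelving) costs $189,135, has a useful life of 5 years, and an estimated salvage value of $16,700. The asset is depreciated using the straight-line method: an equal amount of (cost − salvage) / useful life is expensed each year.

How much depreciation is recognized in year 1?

$34,487

Depreciable base = $189,135 − $16,700 = $172,435.
Annual expense = $172,435 / 5 = $34,487.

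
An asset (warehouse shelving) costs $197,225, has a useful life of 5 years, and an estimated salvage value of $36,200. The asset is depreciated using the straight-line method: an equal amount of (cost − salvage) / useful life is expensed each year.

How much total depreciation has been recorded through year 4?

$128,820

Depreciable base = $197,225 − $36,200 = $161,025.
Annual expense = $161,025 / 5 = $32,205.
End of year 1: book value $165,020.
End of year 2: book value $132,815.
End of year 3: book value $100,610.
End of year 4: book value $68,405.
Accumulated through year 4 = $197,225 − $68,405 = $128,820.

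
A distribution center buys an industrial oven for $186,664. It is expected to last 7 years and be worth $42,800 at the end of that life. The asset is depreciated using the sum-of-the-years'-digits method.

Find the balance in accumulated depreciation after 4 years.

Depreciable base = $186,664 − $42,800 = $143,864.
Sum of the years' digits = 7+6+5+4+3+2+1 = 28.
Year 1: $143,864 × 7/28 = $35,966. Book value $150,698.
Year 2: $143,864 × 6/28 = $30,828. Book value $119,870.
Year 3: $143,864 × 5/28 = $25,690. Book value $94,180.
Year 4: $143,864 × 4/28 = $20,552. Book value $73,628.
Accumulated through year 4 = $186,664 − $73,628 = $113,036.

$113,036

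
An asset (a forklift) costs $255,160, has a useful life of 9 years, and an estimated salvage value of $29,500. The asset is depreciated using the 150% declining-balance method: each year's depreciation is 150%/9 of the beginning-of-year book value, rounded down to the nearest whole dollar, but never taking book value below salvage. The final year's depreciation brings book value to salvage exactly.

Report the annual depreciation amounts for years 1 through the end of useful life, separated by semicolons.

Depreciable base = $255,160 − $29,500 = $225,660.
Year 1: ⌊$255,160 × 150%/9⌋ = $42,526. Book value $212,634.
Year 2: ⌊$212,634 × 150%/9⌋ = $35,439. Book value $177,195.
Year 3: ⌊$177,195 × 150%/9⌋ = $29,532. Book value $147,663.
Year 4: ⌊$147,663 × 150%/9⌋ = $24,610. Book value $123,053.
Year 5: ⌊$123,053 × 150%/9⌋ = $20,508. Book value $102,545.
Year 6: ⌊$102,545 × 150%/9⌋ = $17,090. Book value $85,455.
Year 7: ⌊$85,455 × 150%/9⌋ = $14,242. Book value $71,213.
Year 8: ⌊$71,213 × 150%/9⌋ = $11,868. Book value $59,345.
Year 9 (final): $59,345 − $29,500 = $29,845. Book value $29,500.

$42,526; $35,439; $29,532; $24,610; $20,508; $17,090; $14,242; $11,868; $29,845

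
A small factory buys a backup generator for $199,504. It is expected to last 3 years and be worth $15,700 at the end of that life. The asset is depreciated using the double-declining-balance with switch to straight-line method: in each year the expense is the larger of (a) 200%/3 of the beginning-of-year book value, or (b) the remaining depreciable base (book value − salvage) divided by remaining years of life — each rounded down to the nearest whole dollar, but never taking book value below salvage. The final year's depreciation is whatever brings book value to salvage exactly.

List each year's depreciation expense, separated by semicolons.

Depreciable base = $199,504 − $15,700 = $183,804.
Year 1: DB = ⌊$199,504 × 200%/3⌋ = $133,002; SL = ⌊$183,804/3⌋ = $61,268 → take DB $133,002. Book value $66,502.
Year 2: DB = ⌊$66,502 × 200%/3⌋ = $44,334; SL = ⌊$50,802/2⌋ = $25,401 → take DB $44,334. Book value $22,168.
Year 3 (final): $22,168 − $15,700 = $6,468. Book value $15,700.

$133,002; $44,334; $6,468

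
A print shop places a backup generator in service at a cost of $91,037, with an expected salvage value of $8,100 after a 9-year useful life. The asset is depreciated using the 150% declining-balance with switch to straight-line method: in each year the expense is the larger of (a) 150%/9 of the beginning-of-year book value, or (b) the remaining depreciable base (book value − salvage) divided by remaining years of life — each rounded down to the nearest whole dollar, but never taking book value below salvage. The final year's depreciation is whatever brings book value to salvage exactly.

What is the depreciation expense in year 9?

$7,122

Depreciable base = $91,037 − $8,100 = $82,937.
Year 1: DB = ⌊$91,037 × 150%/9⌋ = $15,172; SL = ⌊$82,937/9⌋ = $9,215 → take DB $15,172. Book value $75,865.
Year 2: DB = ⌊$75,865 × 150%/9⌋ = $12,644; SL = ⌊$67,765/8⌋ = $8,470 → take DB $12,644. Book value $63,221.
Year 3: DB = ⌊$63,221 × 150%/9⌋ = $10,536; SL = ⌊$55,121/7⌋ = $7,874 → take DB $10,536. Book value $52,685.
Year 4: DB = ⌊$52,685 × 150%/9⌋ = $8,780; SL = ⌊$44,585/6⌋ = $7,430 → take DB $8,780. Book value $43,905.
Year 5: DB = ⌊$43,905 × 150%/9⌋ = $7,317; SL = ⌊$35,805/5⌋ = $7,161 → take DB $7,317. Book value $36,588.
Year 6: DB = ⌊$36,588 × 150%/9⌋ = $6,098; SL = ⌊$28,488/4⌋ = $7,122 → take SL $7,122. Book value $29,466.
Year 7: DB = ⌊$29,466 × 150%/9⌋ = $4,911; SL = ⌊$21,366/3⌋ = $7,122 → take SL $7,122. Book value $22,344.
Year 8: DB = ⌊$22,344 × 150%/9⌋ = $3,724; SL = ⌊$14,244/2⌋ = $7,122 → take SL $7,122. Book value $15,222.
Year 9 (final): $15,222 − $8,100 = $7,122. Book value $8,100.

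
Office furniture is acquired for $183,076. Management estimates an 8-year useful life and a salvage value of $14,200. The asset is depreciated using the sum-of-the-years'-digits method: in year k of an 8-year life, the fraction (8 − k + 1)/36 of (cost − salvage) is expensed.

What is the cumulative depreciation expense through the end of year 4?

$121,966

Depreciable base = $183,076 − $14,200 = $168,876.
Sum of the years' digits = 8+7+6+5+4+3+2+1 = 36.
Year 1: $168,876 × 8/36 = $37,528. Book value $145,548.
Year 2: $168,876 × 7/36 = $32,837. Book value $112,711.
Year 3: $168,876 × 6/36 = $28,146. Book value $84,565.
Year 4: $168,876 × 5/36 = $23,455. Book value $61,110.
Accumulated through year 4 = $183,076 − $61,110 = $121,966.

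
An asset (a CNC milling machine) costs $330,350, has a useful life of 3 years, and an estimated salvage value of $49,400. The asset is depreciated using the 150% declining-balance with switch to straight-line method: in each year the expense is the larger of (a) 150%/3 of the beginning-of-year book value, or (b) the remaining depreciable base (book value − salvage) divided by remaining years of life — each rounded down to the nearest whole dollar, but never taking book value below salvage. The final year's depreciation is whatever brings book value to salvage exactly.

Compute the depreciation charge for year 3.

$33,188

Depreciable base = $330,350 − $49,400 = $280,950.
Year 1: DB = ⌊$330,350 × 150%/3⌋ = $165,175; SL = ⌊$280,950/3⌋ = $93,650 → take DB $165,175. Book value $165,175.
Year 2: DB = ⌊$165,175 × 150%/3⌋ = $82,587; SL = ⌊$115,775/2⌋ = $57,887 → take DB $82,587. Book value $82,588.
Year 3 (final): $82,588 − $49,400 = $33,188. Book value $49,400.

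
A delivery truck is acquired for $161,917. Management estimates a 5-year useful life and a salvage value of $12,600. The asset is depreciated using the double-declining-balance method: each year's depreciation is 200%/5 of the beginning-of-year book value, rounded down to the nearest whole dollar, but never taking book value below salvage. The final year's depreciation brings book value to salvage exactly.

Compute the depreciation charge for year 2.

$38,860

Depreciable base = $161,917 − $12,600 = $149,317.
Year 1: ⌊$161,917 × 200%/5⌋ = $64,766. Book value $97,151.
Year 2: ⌊$97,151 × 200%/5⌋ = $38,860. Book value $58,291.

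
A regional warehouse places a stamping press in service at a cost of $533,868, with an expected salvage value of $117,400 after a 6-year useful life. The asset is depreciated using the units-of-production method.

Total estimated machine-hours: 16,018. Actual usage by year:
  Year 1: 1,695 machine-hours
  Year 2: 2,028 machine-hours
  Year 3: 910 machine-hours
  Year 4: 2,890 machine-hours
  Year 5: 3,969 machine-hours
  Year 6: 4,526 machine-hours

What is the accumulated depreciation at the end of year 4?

Depreciable base = $533,868 − $117,400 = $416,468.
Rate = $416,468 / 16,018 machine-hours = $26 per machine-hour.
Year 1: 1,695 × $26 = $44,070. Book value $489,798.
Year 2: 2,028 × $26 = $52,728. Book value $437,070.
Year 3: 910 × $26 = $23,660. Book value $413,410.
Year 4: 2,890 × $26 = $75,140. Book value $338,270.
Accumulated through year 4 = $533,868 − $338,270 = $195,598.

$195,598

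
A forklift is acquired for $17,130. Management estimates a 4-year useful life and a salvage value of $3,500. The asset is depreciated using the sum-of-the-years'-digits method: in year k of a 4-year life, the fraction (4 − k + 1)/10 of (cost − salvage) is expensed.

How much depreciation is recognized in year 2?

$4,089

Depreciable base = $17,130 − $3,500 = $13,630.
Sum of the years' digits = 4+3+2+1 = 10.
Year 1: $13,630 × 4/10 = $5,452. Book value $11,678.
Year 2: $13,630 × 3/10 = $4,089. Book value $7,589.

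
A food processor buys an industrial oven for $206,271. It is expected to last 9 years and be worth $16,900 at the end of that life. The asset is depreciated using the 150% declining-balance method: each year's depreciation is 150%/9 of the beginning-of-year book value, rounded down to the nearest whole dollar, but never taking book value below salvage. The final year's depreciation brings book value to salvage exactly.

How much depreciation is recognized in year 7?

Depreciable base = $206,271 − $16,900 = $189,371.
Year 1: ⌊$206,271 × 150%/9⌋ = $34,378. Book value $171,893.
Year 2: ⌊$171,893 × 150%/9⌋ = $28,648. Book value $143,245.
Year 3: ⌊$143,245 × 150%/9⌋ = $23,874. Book value $119,371.
Year 4: ⌊$119,371 × 150%/9⌋ = $19,895. Book value $99,476.
Year 5: ⌊$99,476 × 150%/9⌋ = $16,579. Book value $82,897.
Year 6: ⌊$82,897 × 150%/9⌋ = $13,816. Book value $69,081.
Year 7: ⌊$69,081 × 150%/9⌋ = $11,513. Book value $57,568.

$11,513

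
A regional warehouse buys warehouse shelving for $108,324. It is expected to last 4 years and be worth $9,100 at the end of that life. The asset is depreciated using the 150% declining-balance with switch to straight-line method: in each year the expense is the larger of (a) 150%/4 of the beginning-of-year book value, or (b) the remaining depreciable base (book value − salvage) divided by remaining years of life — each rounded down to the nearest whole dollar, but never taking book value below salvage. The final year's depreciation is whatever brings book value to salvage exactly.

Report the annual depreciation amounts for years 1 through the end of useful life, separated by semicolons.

Depreciable base = $108,324 − $9,100 = $99,224.
Year 1: DB = ⌊$108,324 × 150%/4⌋ = $40,621; SL = ⌊$99,224/4⌋ = $24,806 → take DB $40,621. Book value $67,703.
Year 2: DB = ⌊$67,703 × 150%/4⌋ = $25,388; SL = ⌊$58,603/3⌋ = $19,534 → take DB $25,388. Book value $42,315.
Year 3: DB = ⌊$42,315 × 150%/4⌋ = $15,868; SL = ⌊$33,215/2⌋ = $16,607 → take SL $16,607. Book value $25,708.
Year 4 (final): $25,708 − $9,100 = $16,608. Book value $9,100.

$40,621; $25,388; $16,607; $16,608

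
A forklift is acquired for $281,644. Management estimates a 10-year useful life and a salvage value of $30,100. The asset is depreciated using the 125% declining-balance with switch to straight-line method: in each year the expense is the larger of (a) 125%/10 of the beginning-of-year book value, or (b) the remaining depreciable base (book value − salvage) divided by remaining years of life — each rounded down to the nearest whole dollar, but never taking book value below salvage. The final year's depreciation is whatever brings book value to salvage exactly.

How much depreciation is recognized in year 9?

Depreciable base = $281,644 − $30,100 = $251,544.
Year 1: DB = ⌊$281,644 × 125%/10⌋ = $35,205; SL = ⌊$251,544/10⌋ = $25,154 → take DB $35,205. Book value $246,439.
Year 2: DB = ⌊$246,439 × 125%/10⌋ = $30,804; SL = ⌊$216,339/9⌋ = $24,037 → take DB $30,804. Book value $215,635.
Year 3: DB = ⌊$215,635 × 125%/10⌋ = $26,954; SL = ⌊$185,535/8⌋ = $23,191 → take DB $26,954. Book value $188,681.
Year 4: DB = ⌊$188,681 × 125%/10⌋ = $23,585; SL = ⌊$158,581/7⌋ = $22,654 → take DB $23,585. Book value $165,096.
Year 5: DB = ⌊$165,096 × 125%/10⌋ = $20,637; SL = ⌊$134,996/6⌋ = $22,499 → take SL $22,499. Book value $142,597.
Year 6: DB = ⌊$142,597 × 125%/10⌋ = $17,824; SL = ⌊$112,497/5⌋ = $22,499 → take SL $22,499. Book value $120,098.
Year 7: DB = ⌊$120,098 × 125%/10⌋ = $15,012; SL = ⌊$89,998/4⌋ = $22,499 → take SL $22,499. Book value $97,599.
Year 8: DB = ⌊$97,599 × 125%/10⌋ = $12,199; SL = ⌊$67,499/3⌋ = $22,499 → take SL $22,499. Book value $75,100.
Year 9: DB = ⌊$75,100 × 125%/10⌋ = $9,387; SL = ⌊$45,000/2⌋ = $22,500 → take SL $22,500. Book value $52,600.

$22,500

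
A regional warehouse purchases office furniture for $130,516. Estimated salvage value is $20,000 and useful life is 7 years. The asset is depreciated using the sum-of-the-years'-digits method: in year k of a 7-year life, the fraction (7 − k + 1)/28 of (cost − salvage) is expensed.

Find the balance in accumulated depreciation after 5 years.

Depreciable base = $130,516 − $20,000 = $110,516.
Sum of the years' digits = 7+6+5+4+3+2+1 = 28.
Year 1: $110,516 × 7/28 = $27,629. Book value $102,887.
Year 2: $110,516 × 6/28 = $23,682. Book value $79,205.
Year 3: $110,516 × 5/28 = $19,735. Book value $59,470.
Year 4: $110,516 × 4/28 = $15,788. Book value $43,682.
Year 5: $110,516 × 3/28 = $11,841. Book value $31,841.
Accumulated through year 5 = $130,516 − $31,841 = $98,675.

$98,675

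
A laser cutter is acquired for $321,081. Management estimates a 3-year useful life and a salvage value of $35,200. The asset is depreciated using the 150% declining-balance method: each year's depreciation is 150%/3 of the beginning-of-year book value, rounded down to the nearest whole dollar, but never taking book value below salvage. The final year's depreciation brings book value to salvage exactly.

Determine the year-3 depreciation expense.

$45,071

Depreciable base = $321,081 − $35,200 = $285,881.
Year 1: ⌊$321,081 × 150%/3⌋ = $160,540. Book value $160,541.
Year 2: ⌊$160,541 × 150%/3⌋ = $80,270. Book value $80,271.
Year 3 (final): $80,271 − $35,200 = $45,071. Book value $35,200.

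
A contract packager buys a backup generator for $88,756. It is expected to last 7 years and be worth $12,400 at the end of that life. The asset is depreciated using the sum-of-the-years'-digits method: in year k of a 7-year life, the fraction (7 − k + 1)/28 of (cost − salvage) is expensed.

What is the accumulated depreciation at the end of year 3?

$49,086

Depreciable base = $88,756 − $12,400 = $76,356.
Sum of the years' digits = 7+6+5+4+3+2+1 = 28.
Year 1: $76,356 × 7/28 = $19,089. Book value $69,667.
Year 2: $76,356 × 6/28 = $16,362. Book value $53,305.
Year 3: $76,356 × 5/28 = $13,635. Book value $39,670.
Accumulated through year 3 = $88,756 − $39,670 = $49,086.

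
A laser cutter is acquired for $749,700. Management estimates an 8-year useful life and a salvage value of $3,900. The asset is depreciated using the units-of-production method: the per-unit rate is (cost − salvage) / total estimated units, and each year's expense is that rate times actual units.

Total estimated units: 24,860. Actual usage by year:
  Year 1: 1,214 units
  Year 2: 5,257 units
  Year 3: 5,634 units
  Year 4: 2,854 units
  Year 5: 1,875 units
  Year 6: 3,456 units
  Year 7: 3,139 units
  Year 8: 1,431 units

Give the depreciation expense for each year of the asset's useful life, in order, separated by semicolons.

Depreciable base = $749,700 − $3,900 = $745,800.
Rate = $745,800 / 24,860 units = $30 per unit.
Year 1: 1,214 × $30 = $36,420. Book value $713,280.
Year 2: 5,257 × $30 = $157,710. Book value $555,570.
Year 3: 5,634 × $30 = $169,020. Book value $386,550.
Year 4: 2,854 × $30 = $85,620. Book value $300,930.
Year 5: 1,875 × $30 = $56,250. Book value $244,680.
Year 6: 3,456 × $30 = $103,680. Book value $141,000.
Year 7: 3,139 × $30 = $94,170. Book value $46,830.
Year 8: 1,431 × $30 = $42,930. Book value $3,900.

$36,420; $157,710; $169,020; $85,620; $56,250; $103,680; $94,170; $42,930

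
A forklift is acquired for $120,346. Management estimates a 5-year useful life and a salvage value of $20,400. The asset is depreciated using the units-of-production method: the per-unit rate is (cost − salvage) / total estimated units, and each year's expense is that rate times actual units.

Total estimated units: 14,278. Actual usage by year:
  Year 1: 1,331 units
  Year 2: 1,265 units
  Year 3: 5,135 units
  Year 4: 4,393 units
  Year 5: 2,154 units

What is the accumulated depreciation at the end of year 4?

$84,868

Depreciable base = $120,346 − $20,400 = $99,946.
Rate = $99,946 / 14,278 units = $7 per unit.
Year 1: 1,331 × $7 = $9,317. Book value $111,029.
Year 2: 1,265 × $7 = $8,855. Book value $102,174.
Year 3: 5,135 × $7 = $35,945. Book value $66,229.
Year 4: 4,393 × $7 = $30,751. Book value $35,478.
Accumulated through year 4 = $120,346 − $35,478 = $84,868.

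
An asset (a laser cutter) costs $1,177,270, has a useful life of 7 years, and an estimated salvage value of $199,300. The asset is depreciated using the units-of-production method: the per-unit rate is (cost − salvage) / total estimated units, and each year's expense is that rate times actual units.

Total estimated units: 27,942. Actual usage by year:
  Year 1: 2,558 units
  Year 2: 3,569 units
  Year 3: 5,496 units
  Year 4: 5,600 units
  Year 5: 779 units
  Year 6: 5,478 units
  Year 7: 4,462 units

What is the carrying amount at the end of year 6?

Depreciable base = $1,177,270 − $199,300 = $977,970.
Rate = $977,970 / 27,942 units = $35 per unit.
Year 1: 2,558 × $35 = $89,530. Book value $1,087,740.
Year 2: 3,569 × $35 = $124,915. Book value $962,825.
Year 3: 5,496 × $35 = $192,360. Book value $770,465.
Year 4: 5,600 × $35 = $196,000. Book value $574,465.
Year 5: 779 × $35 = $27,265. Book value $547,200.
Year 6: 5,478 × $35 = $191,730. Book value $355,470.

$355,470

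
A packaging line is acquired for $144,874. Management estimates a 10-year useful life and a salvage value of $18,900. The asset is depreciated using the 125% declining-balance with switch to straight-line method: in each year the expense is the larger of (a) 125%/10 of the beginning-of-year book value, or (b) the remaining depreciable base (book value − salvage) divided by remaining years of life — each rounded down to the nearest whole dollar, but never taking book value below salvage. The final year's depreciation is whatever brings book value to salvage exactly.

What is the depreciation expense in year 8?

$11,004

Depreciable base = $144,874 − $18,900 = $125,974.
Year 1: DB = ⌊$144,874 × 125%/10⌋ = $18,109; SL = ⌊$125,974/10⌋ = $12,597 → take DB $18,109. Book value $126,765.
Year 2: DB = ⌊$126,765 × 125%/10⌋ = $15,845; SL = ⌊$107,865/9⌋ = $11,985 → take DB $15,845. Book value $110,920.
Year 3: DB = ⌊$110,920 × 125%/10⌋ = $13,865; SL = ⌊$92,020/8⌋ = $11,502 → take DB $13,865. Book value $97,055.
Year 4: DB = ⌊$97,055 × 125%/10⌋ = $12,131; SL = ⌊$78,155/7⌋ = $11,165 → take DB $12,131. Book value $84,924.
Year 5: DB = ⌊$84,924 × 125%/10⌋ = $10,615; SL = ⌊$66,024/6⌋ = $11,004 → take SL $11,004. Book value $73,920.
Year 6: DB = ⌊$73,920 × 125%/10⌋ = $9,240; SL = ⌊$55,020/5⌋ = $11,004 → take SL $11,004. Book value $62,916.
Year 7: DB = ⌊$62,916 × 125%/10⌋ = $7,864; SL = ⌊$44,016/4⌋ = $11,004 → take SL $11,004. Book value $51,912.
Year 8: DB = ⌊$51,912 × 125%/10⌋ = $6,489; SL = ⌊$33,012/3⌋ = $11,004 → take SL $11,004. Book value $40,908.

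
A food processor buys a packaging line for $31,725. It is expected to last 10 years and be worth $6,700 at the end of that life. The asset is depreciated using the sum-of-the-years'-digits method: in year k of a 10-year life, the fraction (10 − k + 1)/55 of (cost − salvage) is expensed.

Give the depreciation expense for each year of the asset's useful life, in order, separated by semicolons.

$4,550; $4,095; $3,640; $3,185; $2,730; $2,275; $1,820; $1,365; $910; $455

Depreciable base = $31,725 − $6,700 = $25,025.
Sum of the years' digits = 10+9+8+7+6+5+4+3+2+1 = 55.
Year 1: $25,025 × 10/55 = $4,550. Book value $27,175.
Year 2: $25,025 × 9/55 = $4,095. Book value $23,080.
Year 3: $25,025 × 8/55 = $3,640. Book value $19,440.
Year 4: $25,025 × 7/55 = $3,185. Book value $16,255.
Year 5: $25,025 × 6/55 = $2,730. Book value $13,525.
Year 6: $25,025 × 5/55 = $2,275. Book value $11,250.
Year 7: $25,025 × 4/55 = $1,820. Book value $9,430.
Year 8: $25,025 × 3/55 = $1,365. Book value $8,065.
Year 9: $25,025 × 2/55 = $910. Book value $7,155.
Year 10: $25,025 × 1/55 = $455. Book value $6,700.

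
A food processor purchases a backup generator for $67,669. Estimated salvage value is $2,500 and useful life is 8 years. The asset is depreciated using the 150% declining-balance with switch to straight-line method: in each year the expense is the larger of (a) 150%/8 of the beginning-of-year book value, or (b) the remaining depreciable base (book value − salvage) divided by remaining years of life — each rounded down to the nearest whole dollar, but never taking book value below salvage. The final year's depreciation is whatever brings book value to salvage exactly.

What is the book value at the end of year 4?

Depreciable base = $67,669 − $2,500 = $65,169.
Year 1: DB = ⌊$67,669 × 150%/8⌋ = $12,687; SL = ⌊$65,169/8⌋ = $8,146 → take DB $12,687. Book value $54,982.
Year 2: DB = ⌊$54,982 × 150%/8⌋ = $10,309; SL = ⌊$52,482/7⌋ = $7,497 → take DB $10,309. Book value $44,673.
Year 3: DB = ⌊$44,673 × 150%/8⌋ = $8,376; SL = ⌊$42,173/6⌋ = $7,028 → take DB $8,376. Book value $36,297.
Year 4: DB = ⌊$36,297 × 150%/8⌋ = $6,805; SL = ⌊$33,797/5⌋ = $6,759 → take DB $6,805. Book value $29,492.

$29,492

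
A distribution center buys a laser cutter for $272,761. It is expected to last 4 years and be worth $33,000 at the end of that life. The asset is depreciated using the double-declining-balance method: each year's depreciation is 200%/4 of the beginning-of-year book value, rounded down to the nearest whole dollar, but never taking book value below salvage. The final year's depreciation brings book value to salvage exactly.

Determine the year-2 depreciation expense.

Depreciable base = $272,761 − $33,000 = $239,761.
Year 1: ⌊$272,761 × 200%/4⌋ = $136,380. Book value $136,381.
Year 2: ⌊$136,381 × 200%/4⌋ = $68,190. Book value $68,191.

$68,190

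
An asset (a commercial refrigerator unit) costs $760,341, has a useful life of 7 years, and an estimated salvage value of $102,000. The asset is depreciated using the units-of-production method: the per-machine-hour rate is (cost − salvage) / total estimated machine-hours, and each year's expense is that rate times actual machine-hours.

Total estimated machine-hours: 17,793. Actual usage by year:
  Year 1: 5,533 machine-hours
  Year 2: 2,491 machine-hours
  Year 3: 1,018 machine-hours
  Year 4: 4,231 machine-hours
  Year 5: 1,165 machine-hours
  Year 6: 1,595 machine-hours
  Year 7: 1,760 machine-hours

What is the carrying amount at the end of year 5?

$226,135

Depreciable base = $760,341 − $102,000 = $658,341.
Rate = $658,341 / 17,793 machine-hours = $37 per machine-hour.
Year 1: 5,533 × $37 = $204,721. Book value $555,620.
Year 2: 2,491 × $37 = $92,167. Book value $463,453.
Year 3: 1,018 × $37 = $37,666. Book value $425,787.
Year 4: 4,231 × $37 = $156,547. Book value $269,240.
Year 5: 1,165 × $37 = $43,105. Book value $226,135.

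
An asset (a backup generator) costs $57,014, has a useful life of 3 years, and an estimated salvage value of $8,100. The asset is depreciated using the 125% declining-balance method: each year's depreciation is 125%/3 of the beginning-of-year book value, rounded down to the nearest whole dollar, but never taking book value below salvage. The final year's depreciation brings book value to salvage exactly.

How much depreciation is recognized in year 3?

Depreciable base = $57,014 − $8,100 = $48,914.
Year 1: ⌊$57,014 × 125%/3⌋ = $23,755. Book value $33,259.
Year 2: ⌊$33,259 × 125%/3⌋ = $13,857. Book value $19,402.
Year 3 (final): $19,402 − $8,100 = $11,302. Book value $8,100.

$11,302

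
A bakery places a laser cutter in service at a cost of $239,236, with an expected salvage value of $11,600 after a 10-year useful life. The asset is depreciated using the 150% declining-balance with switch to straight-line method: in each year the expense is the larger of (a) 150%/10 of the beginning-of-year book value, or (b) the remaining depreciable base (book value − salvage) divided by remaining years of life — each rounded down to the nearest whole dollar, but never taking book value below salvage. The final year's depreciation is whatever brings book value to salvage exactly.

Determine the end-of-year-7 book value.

Depreciable base = $239,236 − $11,600 = $227,636.
Year 1: DB = ⌊$239,236 × 150%/10⌋ = $35,885; SL = ⌊$227,636/10⌋ = $22,763 → take DB $35,885. Book value $203,351.
Year 2: DB = ⌊$203,351 × 150%/10⌋ = $30,502; SL = ⌊$191,751/9⌋ = $21,305 → take DB $30,502. Book value $172,849.
Year 3: DB = ⌊$172,849 × 150%/10⌋ = $25,927; SL = ⌊$161,249/8⌋ = $20,156 → take DB $25,927. Book value $146,922.
Year 4: DB = ⌊$146,922 × 150%/10⌋ = $22,038; SL = ⌊$135,322/7⌋ = $19,331 → take DB $22,038. Book value $124,884.
Year 5: DB = ⌊$124,884 × 150%/10⌋ = $18,732; SL = ⌊$113,284/6⌋ = $18,880 → take SL $18,880. Book value $106,004.
Year 6: DB = ⌊$106,004 × 150%/10⌋ = $15,900; SL = ⌊$94,404/5⌋ = $18,880 → take SL $18,880. Book value $87,124.
Year 7: DB = ⌊$87,124 × 150%/10⌋ = $13,068; SL = ⌊$75,524/4⌋ = $18,881 → take SL $18,881. Book value $68,243.

$68,243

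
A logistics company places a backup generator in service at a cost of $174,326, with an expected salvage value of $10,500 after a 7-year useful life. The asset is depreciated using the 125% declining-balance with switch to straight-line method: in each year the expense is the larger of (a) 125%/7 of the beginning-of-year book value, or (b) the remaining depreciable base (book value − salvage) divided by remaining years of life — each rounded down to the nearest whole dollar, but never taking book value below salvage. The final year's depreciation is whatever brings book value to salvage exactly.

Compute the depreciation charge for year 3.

$21,425

Depreciable base = $174,326 − $10,500 = $163,826.
Year 1: DB = ⌊$174,326 × 125%/7⌋ = $31,129; SL = ⌊$163,826/7⌋ = $23,403 → take DB $31,129. Book value $143,197.
Year 2: DB = ⌊$143,197 × 125%/7⌋ = $25,570; SL = ⌊$132,697/6⌋ = $22,116 → take DB $25,570. Book value $117,627.
Year 3: DB = ⌊$117,627 × 125%/7⌋ = $21,004; SL = ⌊$107,127/5⌋ = $21,425 → take SL $21,425. Book value $96,202.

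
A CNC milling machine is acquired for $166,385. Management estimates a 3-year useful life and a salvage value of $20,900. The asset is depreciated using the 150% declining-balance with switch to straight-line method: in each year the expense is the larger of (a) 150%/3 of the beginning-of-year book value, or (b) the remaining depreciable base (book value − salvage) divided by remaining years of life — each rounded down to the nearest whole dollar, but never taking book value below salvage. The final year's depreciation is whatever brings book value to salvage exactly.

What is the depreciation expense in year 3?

$20,697

Depreciable base = $166,385 − $20,900 = $145,485.
Year 1: DB = ⌊$166,385 × 150%/3⌋ = $83,192; SL = ⌊$145,485/3⌋ = $48,495 → take DB $83,192. Book value $83,193.
Year 2: DB = ⌊$83,193 × 150%/3⌋ = $41,596; SL = ⌊$62,293/2⌋ = $31,146 → take DB $41,596. Book value $41,597.
Year 3 (final): $41,597 − $20,900 = $20,697. Book value $20,900.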